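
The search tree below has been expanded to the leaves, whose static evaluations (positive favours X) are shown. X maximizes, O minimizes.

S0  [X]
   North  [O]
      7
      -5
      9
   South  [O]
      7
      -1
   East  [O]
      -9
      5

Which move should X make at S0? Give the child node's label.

South

North (O): min(7, -5, 9) = -5
South (O): min(7, -1) = -1
East (O): min(-9, 5) = -9
S0 (X): max(-5, -1, -9) = -1
X at S0 wants the highest of {North=-5, South=-1, East=-9}, so chooses South.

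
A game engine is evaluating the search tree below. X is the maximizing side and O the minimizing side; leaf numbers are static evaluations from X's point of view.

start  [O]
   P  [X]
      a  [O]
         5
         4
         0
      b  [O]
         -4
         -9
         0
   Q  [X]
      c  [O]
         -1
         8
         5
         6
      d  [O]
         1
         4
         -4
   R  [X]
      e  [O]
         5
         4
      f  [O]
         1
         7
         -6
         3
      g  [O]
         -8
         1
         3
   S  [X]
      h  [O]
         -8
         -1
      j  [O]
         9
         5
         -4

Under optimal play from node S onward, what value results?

-4

h (O): min(-8, -1) = -8
j (O): min(9, 5, -4) = -4
S (X): max(-8, -4) = -4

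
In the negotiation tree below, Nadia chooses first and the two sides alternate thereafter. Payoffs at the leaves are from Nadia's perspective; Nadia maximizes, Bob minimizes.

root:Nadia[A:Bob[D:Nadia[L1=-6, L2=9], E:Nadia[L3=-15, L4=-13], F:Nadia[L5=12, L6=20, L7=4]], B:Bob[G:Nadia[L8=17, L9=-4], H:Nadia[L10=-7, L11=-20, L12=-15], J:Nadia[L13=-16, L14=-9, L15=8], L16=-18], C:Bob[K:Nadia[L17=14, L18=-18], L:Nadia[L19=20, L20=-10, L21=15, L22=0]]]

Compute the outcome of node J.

J (Nadia): max(-16, -9, 8) = 8

8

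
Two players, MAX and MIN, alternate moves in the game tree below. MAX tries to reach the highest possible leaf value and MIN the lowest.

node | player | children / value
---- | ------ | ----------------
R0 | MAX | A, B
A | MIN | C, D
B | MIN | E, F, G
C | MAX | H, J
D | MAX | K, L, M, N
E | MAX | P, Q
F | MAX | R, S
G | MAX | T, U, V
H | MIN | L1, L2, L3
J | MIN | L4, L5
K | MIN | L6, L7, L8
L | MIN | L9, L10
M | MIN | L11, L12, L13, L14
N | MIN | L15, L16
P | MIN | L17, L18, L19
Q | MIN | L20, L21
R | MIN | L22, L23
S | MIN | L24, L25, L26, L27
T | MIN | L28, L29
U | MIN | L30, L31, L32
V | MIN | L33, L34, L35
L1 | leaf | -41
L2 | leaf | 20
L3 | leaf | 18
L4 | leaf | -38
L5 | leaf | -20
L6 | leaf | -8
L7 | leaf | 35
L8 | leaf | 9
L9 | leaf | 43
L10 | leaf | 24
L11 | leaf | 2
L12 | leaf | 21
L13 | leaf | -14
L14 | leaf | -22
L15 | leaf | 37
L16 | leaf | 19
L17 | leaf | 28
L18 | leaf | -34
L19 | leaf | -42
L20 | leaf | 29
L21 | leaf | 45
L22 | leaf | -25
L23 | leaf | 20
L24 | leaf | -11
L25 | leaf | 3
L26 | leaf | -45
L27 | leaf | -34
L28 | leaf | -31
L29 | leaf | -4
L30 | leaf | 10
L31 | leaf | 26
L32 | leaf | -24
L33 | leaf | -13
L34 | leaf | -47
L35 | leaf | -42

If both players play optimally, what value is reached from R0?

H (MIN): min(-41, 20, 18) = -41
J (MIN): min(-38, -20) = -38
C (MAX): max(-41, -38) = -38
K (MIN): min(-8, 35, 9) = -8
L (MIN): min(43, 24) = 24
M (MIN): min(2, 21, -14, -22) = -22
N (MIN): min(37, 19) = 19
D (MAX): max(-8, 24, -22, 19) = 24
A (MIN): min(-38, 24) = -38
P (MIN): min(28, -34, -42) = -42
Q (MIN): min(29, 45) = 29
E (MAX): max(-42, 29) = 29
R (MIN): min(-25, 20) = -25
S (MIN): min(-11, 3, -45, -34) = -45
F (MAX): max(-25, -45) = -25
T (MIN): min(-31, -4) = -31
U (MIN): min(10, 26, -24) = -24
V (MIN): min(-13, -47, -42) = -47
G (MAX): max(-31, -24, -47) = -24
B (MIN): min(29, -25, -24) = -25
R0 (MAX): max(-38, -25) = -25

-25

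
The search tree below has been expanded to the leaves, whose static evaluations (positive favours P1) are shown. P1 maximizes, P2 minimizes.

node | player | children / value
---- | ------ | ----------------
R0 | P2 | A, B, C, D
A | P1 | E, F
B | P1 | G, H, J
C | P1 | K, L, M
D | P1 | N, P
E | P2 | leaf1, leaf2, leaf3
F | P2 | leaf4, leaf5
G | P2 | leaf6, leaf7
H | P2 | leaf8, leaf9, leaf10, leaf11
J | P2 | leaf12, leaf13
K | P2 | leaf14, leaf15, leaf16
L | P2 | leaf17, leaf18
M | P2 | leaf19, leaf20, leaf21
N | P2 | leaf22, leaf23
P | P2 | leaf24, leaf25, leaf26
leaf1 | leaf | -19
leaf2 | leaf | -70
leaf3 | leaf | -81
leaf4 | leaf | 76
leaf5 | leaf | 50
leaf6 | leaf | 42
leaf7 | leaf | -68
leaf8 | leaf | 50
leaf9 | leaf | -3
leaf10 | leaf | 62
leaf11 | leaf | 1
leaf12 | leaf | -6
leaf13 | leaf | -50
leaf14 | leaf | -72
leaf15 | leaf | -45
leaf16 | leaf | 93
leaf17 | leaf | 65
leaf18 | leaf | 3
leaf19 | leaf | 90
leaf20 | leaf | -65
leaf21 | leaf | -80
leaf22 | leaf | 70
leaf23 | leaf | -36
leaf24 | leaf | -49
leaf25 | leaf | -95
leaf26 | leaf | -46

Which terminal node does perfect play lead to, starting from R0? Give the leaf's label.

E (P2): min(-19, -70, -81) = -81
F (P2): min(76, 50) = 50
A (P1): max(-81, 50) = 50
G (P2): min(42, -68) = -68
H (P2): min(50, -3, 62, 1) = -3
J (P2): min(-6, -50) = -50
B (P1): max(-68, -3, -50) = -3
K (P2): min(-72, -45, 93) = -72
L (P2): min(65, 3) = 3
M (P2): min(90, -65, -80) = -80
C (P1): max(-72, 3, -80) = 3
N (P2): min(70, -36) = -36
P (P2): min(-49, -95, -46) = -95
D (P1): max(-36, -95) = -36
R0 (P2): min(50, -3, 3, -36) = -36
At R0, P2 picks D (lowest: -36).
At D, P1 picks N (highest: -36).
At N, P2 picks leaf23 (lowest: -36).
Terminal value -36.

leaf23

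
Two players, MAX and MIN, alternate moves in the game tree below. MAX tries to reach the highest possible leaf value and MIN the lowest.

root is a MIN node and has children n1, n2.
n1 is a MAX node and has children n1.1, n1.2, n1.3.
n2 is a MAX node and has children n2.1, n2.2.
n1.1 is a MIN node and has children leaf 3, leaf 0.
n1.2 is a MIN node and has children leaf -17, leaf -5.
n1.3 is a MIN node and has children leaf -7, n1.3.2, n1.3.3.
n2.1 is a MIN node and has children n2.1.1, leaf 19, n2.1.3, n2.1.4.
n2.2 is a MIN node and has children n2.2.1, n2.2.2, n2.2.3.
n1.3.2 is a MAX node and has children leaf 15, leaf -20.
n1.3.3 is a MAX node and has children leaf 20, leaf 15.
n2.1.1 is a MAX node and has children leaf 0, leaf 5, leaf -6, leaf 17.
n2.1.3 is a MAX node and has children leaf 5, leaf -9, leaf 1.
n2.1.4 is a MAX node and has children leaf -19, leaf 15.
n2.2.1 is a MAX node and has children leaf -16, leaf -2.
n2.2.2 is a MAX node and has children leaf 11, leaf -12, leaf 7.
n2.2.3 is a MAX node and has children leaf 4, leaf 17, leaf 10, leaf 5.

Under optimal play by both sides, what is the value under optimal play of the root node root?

0

n1.1 (MIN): min(3, 0) = 0
n1.2 (MIN): min(-17, -5) = -17
n1.3.2 (MAX): max(15, -20) = 15
n1.3.3 (MAX): max(20, 15) = 20
n1.3 (MIN): min(-7, 15, 20) = -7
n1 (MAX): max(0, -17, -7) = 0
n2.1.1 (MAX): max(0, 5, -6, 17) = 17
n2.1.3 (MAX): max(5, -9, 1) = 5
n2.1.4 (MAX): max(-19, 15) = 15
n2.1 (MIN): min(17, 19, 5, 15) = 5
n2.2.1 (MAX): max(-16, -2) = -2
n2.2.2 (MAX): max(11, -12, 7) = 11
n2.2.3 (MAX): max(4, 17, 10, 5) = 17
n2.2 (MIN): min(-2, 11, 17) = -2
n2 (MAX): max(5, -2) = 5
root (MIN): min(0, 5) = 0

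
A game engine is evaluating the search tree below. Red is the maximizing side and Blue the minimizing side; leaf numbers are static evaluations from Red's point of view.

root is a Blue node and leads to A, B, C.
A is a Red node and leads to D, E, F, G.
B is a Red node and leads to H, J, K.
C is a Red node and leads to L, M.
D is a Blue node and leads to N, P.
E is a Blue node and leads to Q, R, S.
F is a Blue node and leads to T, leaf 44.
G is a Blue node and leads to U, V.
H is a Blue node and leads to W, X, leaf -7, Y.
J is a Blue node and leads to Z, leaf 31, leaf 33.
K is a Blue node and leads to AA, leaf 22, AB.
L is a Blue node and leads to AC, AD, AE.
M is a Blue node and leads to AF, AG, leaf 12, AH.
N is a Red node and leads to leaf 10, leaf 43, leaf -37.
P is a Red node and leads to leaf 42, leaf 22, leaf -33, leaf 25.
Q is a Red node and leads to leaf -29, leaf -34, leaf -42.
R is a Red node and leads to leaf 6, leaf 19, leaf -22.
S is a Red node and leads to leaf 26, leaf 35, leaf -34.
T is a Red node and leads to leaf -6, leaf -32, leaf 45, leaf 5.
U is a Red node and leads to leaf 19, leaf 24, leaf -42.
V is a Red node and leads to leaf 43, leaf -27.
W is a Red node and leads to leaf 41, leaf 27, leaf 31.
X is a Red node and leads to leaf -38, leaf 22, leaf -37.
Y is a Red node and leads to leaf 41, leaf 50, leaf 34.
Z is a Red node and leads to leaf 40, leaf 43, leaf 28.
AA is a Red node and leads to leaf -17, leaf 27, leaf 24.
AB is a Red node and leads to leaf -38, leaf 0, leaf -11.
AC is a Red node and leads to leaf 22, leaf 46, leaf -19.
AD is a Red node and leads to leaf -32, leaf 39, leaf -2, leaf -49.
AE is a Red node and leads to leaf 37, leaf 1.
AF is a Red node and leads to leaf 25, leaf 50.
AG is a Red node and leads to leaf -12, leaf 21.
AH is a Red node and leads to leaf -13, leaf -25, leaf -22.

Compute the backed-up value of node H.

W (Red): max(41, 27, 31) = 41
X (Red): max(-38, 22, -37) = 22
Y (Red): max(41, 50, 34) = 50
H (Blue): min(41, 22, -7, 50) = -7

-7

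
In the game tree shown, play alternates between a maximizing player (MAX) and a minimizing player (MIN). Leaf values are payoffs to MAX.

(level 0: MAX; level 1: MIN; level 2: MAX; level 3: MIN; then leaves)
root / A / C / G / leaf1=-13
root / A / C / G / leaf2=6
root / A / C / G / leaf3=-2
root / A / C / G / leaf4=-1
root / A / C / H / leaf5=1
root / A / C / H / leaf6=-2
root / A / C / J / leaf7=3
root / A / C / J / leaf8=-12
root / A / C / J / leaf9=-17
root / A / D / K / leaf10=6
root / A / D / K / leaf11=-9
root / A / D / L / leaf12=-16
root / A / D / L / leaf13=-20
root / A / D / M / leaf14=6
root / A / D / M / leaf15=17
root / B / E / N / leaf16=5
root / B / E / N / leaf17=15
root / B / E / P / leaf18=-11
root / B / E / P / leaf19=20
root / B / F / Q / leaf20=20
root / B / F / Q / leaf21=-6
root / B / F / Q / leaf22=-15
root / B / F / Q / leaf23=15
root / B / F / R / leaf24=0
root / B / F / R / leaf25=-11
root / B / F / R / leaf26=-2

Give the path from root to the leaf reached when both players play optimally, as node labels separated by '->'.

G (MIN): min(-13, 6, -2, -1) = -13
H (MIN): min(1, -2) = -2
J (MIN): min(3, -12, -17) = -17
C (MAX): max(-13, -2, -17) = -2
K (MIN): min(6, -9) = -9
L (MIN): min(-16, -20) = -20
M (MIN): min(6, 17) = 6
D (MAX): max(-9, -20, 6) = 6
A (MIN): min(-2, 6) = -2
N (MIN): min(5, 15) = 5
P (MIN): min(-11, 20) = -11
E (MAX): max(5, -11) = 5
Q (MIN): min(20, -6, -15, 15) = -15
R (MIN): min(0, -11, -2) = -11
F (MAX): max(-15, -11) = -11
B (MIN): min(5, -11) = -11
root (MAX): max(-2, -11) = -2
At root, MAX picks A (highest: -2).
At A, MIN picks C (lowest: -2).
At C, MAX picks H (highest: -2).
At H, MIN picks leaf6 (lowest: -2).
Terminal value -2.

root -> A -> C -> H -> leaf6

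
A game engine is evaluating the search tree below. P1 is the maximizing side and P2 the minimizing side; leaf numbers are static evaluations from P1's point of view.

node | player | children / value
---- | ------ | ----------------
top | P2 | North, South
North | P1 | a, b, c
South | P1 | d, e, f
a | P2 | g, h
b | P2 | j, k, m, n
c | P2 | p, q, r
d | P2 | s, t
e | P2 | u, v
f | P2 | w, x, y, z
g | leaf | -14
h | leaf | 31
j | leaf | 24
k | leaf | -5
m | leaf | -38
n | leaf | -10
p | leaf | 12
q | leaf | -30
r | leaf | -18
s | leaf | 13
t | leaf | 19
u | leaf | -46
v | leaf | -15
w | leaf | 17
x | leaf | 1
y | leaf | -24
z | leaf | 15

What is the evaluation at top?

-14

a (P2): min(-14, 31) = -14
b (P2): min(24, -5, -38, -10) = -38
c (P2): min(12, -30, -18) = -30
North (P1): max(-14, -38, -30) = -14
d (P2): min(13, 19) = 13
e (P2): min(-46, -15) = -46
f (P2): min(17, 1, -24, 15) = -24
South (P1): max(13, -46, -24) = 13
top (P2): min(-14, 13) = -14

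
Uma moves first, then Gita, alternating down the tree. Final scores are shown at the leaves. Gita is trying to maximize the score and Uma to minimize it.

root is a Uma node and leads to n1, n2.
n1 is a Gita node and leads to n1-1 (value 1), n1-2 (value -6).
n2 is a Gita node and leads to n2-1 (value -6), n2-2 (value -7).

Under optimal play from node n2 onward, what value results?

-6

n2 (Gita): max(-6, -7) = -6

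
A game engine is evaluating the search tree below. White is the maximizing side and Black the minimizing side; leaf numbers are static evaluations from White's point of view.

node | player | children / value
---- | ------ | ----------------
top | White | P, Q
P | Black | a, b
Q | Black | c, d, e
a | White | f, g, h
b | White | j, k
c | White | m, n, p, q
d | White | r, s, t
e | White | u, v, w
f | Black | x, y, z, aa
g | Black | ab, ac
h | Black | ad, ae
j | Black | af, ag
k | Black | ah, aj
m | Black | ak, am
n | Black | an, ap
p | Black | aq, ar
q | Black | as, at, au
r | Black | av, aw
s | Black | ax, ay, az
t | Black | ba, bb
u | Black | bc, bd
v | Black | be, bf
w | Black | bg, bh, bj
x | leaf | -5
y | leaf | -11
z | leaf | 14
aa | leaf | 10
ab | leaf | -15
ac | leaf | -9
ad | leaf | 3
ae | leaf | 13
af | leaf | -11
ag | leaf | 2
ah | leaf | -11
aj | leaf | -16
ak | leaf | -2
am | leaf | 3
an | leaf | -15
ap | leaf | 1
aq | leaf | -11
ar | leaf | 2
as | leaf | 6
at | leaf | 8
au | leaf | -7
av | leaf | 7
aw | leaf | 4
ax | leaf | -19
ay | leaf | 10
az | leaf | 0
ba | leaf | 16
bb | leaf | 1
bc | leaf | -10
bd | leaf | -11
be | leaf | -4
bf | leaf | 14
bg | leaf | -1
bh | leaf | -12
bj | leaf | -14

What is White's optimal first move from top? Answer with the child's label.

f (Black): min(-5, -11, 14, 10) = -11
g (Black): min(-15, -9) = -15
h (Black): min(3, 13) = 3
a (White): max(-11, -15, 3) = 3
j (Black): min(-11, 2) = -11
k (Black): min(-11, -16) = -16
b (White): max(-11, -16) = -11
P (Black): min(3, -11) = -11
m (Black): min(-2, 3) = -2
n (Black): min(-15, 1) = -15
p (Black): min(-11, 2) = -11
q (Black): min(6, 8, -7) = -7
c (White): max(-2, -15, -11, -7) = -2
r (Black): min(7, 4) = 4
s (Black): min(-19, 10, 0) = -19
t (Black): min(16, 1) = 1
d (White): max(4, -19, 1) = 4
u (Black): min(-10, -11) = -11
v (Black): min(-4, 14) = -4
w (Black): min(-1, -12, -14) = -14
e (White): max(-11, -4, -14) = -4
Q (Black): min(-2, 4, -4) = -4
top (White): max(-11, -4) = -4
White at top wants the highest of {P=-11, Q=-4}, so chooses Q.

Q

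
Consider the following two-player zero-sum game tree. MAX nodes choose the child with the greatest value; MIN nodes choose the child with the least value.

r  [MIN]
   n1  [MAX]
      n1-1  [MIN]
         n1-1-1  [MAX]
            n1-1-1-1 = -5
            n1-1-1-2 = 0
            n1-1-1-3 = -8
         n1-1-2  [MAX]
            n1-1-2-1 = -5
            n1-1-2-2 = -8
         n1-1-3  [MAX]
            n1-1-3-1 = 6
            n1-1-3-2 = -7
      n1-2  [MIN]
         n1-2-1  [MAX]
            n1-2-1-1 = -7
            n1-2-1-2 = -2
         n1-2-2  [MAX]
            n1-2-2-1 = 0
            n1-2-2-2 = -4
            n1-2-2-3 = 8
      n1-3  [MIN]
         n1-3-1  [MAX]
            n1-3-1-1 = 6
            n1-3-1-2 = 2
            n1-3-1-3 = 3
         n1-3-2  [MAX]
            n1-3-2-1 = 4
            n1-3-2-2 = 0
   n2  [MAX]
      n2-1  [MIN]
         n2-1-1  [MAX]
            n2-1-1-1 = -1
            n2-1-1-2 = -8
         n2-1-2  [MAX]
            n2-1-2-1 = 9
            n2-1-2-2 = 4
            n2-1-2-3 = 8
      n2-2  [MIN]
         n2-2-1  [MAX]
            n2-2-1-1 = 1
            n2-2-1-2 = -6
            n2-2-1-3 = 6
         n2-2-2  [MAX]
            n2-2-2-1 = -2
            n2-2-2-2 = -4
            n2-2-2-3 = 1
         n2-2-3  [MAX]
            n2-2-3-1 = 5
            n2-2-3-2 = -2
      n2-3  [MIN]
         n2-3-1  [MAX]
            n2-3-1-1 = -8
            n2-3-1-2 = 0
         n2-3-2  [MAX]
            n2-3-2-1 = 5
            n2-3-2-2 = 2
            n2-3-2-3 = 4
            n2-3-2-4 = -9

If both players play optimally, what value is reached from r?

n1-1-1 (MAX): max(-5, 0, -8) = 0
n1-1-2 (MAX): max(-5, -8) = -5
n1-1-3 (MAX): max(6, -7) = 6
n1-1 (MIN): min(0, -5, 6) = -5
n1-2-1 (MAX): max(-7, -2) = -2
n1-2-2 (MAX): max(0, -4, 8) = 8
n1-2 (MIN): min(-2, 8) = -2
n1-3-1 (MAX): max(6, 2, 3) = 6
n1-3-2 (MAX): max(4, 0) = 4
n1-3 (MIN): min(6, 4) = 4
n1 (MAX): max(-5, -2, 4) = 4
n2-1-1 (MAX): max(-1, -8) = -1
n2-1-2 (MAX): max(9, 4, 8) = 9
n2-1 (MIN): min(-1, 9) = -1
n2-2-1 (MAX): max(1, -6, 6) = 6
n2-2-2 (MAX): max(-2, -4, 1) = 1
n2-2-3 (MAX): max(5, -2) = 5
n2-2 (MIN): min(6, 1, 5) = 1
n2-3-1 (MAX): max(-8, 0) = 0
n2-3-2 (MAX): max(5, 2, 4, -9) = 5
n2-3 (MIN): min(0, 5) = 0
n2 (MAX): max(-1, 1, 0) = 1
r (MIN): min(4, 1) = 1

1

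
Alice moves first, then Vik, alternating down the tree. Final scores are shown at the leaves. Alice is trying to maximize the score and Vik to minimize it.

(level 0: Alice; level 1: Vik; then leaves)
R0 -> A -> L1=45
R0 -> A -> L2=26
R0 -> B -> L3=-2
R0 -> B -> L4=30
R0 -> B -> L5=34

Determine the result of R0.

A (Vik): min(45, 26) = 26
B (Vik): min(-2, 30, 34) = -2
R0 (Alice): max(26, -2) = 26

26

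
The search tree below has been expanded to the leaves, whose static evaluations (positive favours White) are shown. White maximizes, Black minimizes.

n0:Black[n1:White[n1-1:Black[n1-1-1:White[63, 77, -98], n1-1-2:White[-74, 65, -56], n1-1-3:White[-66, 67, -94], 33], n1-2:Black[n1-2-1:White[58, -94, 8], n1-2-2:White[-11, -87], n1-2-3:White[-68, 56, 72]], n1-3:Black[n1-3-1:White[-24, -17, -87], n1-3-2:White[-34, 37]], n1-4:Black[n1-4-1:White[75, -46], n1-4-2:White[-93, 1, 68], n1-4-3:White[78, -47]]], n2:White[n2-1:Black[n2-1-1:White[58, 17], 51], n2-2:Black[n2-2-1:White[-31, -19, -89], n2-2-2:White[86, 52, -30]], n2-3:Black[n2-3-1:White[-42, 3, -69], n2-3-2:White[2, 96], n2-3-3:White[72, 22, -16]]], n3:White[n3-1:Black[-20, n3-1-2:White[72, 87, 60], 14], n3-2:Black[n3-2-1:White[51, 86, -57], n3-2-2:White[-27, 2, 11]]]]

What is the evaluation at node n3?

n3-1-2 (White): max(72, 87, 60) = 87
n3-1 (Black): min(-20, 87, 14) = -20
n3-2-1 (White): max(51, 86, -57) = 86
n3-2-2 (White): max(-27, 2, 11) = 11
n3-2 (Black): min(86, 11) = 11
n3 (White): max(-20, 11) = 11

11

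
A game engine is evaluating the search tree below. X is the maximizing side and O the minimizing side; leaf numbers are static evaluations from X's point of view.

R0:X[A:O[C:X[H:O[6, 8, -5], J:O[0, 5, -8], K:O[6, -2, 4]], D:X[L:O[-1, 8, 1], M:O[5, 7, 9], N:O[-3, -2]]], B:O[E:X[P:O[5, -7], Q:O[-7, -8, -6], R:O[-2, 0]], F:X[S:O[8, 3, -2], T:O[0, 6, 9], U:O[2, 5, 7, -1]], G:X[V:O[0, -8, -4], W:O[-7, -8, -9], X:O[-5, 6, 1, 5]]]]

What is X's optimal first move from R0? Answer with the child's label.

H (O): min(6, 8, -5) = -5
J (O): min(0, 5, -8) = -8
K (O): min(6, -2, 4) = -2
C (X): max(-5, -8, -2) = -2
L (O): min(-1, 8, 1) = -1
M (O): min(5, 7, 9) = 5
N (O): min(-3, -2) = -3
D (X): max(-1, 5, -3) = 5
A (O): min(-2, 5) = -2
P (O): min(5, -7) = -7
Q (O): min(-7, -8, -6) = -8
R (O): min(-2, 0) = -2
E (X): max(-7, -8, -2) = -2
S (O): min(8, 3, -2) = -2
T (O): min(0, 6, 9) = 0
U (O): min(2, 5, 7, -1) = -1
F (X): max(-2, 0, -1) = 0
V (O): min(0, -8, -4) = -8
W (O): min(-7, -8, -9) = -9
X (O): min(-5, 6, 1, 5) = -5
G (X): max(-8, -9, -5) = -5
B (O): min(-2, 0, -5) = -5
R0 (X): max(-2, -5) = -2
X at R0 wants the highest of {A=-2, B=-5}, so chooses A.

A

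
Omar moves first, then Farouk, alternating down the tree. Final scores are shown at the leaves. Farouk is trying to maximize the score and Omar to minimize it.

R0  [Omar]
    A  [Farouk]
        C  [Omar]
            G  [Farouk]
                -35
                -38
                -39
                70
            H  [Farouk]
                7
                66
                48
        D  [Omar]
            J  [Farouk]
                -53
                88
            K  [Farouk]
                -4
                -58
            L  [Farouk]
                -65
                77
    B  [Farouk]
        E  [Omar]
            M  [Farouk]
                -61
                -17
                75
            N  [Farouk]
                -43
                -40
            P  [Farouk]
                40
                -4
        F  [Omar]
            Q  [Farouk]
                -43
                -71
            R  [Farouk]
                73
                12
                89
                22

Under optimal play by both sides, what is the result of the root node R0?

-40

G (Farouk): max(-35, -38, -39, 70) = 70
H (Farouk): max(7, 66, 48) = 66
C (Omar): min(70, 66) = 66
J (Farouk): max(-53, 88) = 88
K (Farouk): max(-4, -58) = -4
L (Farouk): max(-65, 77) = 77
D (Omar): min(88, -4, 77) = -4
A (Farouk): max(66, -4) = 66
M (Farouk): max(-61, -17, 75) = 75
N (Farouk): max(-43, -40) = -40
P (Farouk): max(40, -4) = 40
E (Omar): min(75, -40, 40) = -40
Q (Farouk): max(-43, -71) = -43
R (Farouk): max(73, 12, 89, 22) = 89
F (Omar): min(-43, 89) = -43
B (Farouk): max(-40, -43) = -40
R0 (Omar): min(66, -40) = -40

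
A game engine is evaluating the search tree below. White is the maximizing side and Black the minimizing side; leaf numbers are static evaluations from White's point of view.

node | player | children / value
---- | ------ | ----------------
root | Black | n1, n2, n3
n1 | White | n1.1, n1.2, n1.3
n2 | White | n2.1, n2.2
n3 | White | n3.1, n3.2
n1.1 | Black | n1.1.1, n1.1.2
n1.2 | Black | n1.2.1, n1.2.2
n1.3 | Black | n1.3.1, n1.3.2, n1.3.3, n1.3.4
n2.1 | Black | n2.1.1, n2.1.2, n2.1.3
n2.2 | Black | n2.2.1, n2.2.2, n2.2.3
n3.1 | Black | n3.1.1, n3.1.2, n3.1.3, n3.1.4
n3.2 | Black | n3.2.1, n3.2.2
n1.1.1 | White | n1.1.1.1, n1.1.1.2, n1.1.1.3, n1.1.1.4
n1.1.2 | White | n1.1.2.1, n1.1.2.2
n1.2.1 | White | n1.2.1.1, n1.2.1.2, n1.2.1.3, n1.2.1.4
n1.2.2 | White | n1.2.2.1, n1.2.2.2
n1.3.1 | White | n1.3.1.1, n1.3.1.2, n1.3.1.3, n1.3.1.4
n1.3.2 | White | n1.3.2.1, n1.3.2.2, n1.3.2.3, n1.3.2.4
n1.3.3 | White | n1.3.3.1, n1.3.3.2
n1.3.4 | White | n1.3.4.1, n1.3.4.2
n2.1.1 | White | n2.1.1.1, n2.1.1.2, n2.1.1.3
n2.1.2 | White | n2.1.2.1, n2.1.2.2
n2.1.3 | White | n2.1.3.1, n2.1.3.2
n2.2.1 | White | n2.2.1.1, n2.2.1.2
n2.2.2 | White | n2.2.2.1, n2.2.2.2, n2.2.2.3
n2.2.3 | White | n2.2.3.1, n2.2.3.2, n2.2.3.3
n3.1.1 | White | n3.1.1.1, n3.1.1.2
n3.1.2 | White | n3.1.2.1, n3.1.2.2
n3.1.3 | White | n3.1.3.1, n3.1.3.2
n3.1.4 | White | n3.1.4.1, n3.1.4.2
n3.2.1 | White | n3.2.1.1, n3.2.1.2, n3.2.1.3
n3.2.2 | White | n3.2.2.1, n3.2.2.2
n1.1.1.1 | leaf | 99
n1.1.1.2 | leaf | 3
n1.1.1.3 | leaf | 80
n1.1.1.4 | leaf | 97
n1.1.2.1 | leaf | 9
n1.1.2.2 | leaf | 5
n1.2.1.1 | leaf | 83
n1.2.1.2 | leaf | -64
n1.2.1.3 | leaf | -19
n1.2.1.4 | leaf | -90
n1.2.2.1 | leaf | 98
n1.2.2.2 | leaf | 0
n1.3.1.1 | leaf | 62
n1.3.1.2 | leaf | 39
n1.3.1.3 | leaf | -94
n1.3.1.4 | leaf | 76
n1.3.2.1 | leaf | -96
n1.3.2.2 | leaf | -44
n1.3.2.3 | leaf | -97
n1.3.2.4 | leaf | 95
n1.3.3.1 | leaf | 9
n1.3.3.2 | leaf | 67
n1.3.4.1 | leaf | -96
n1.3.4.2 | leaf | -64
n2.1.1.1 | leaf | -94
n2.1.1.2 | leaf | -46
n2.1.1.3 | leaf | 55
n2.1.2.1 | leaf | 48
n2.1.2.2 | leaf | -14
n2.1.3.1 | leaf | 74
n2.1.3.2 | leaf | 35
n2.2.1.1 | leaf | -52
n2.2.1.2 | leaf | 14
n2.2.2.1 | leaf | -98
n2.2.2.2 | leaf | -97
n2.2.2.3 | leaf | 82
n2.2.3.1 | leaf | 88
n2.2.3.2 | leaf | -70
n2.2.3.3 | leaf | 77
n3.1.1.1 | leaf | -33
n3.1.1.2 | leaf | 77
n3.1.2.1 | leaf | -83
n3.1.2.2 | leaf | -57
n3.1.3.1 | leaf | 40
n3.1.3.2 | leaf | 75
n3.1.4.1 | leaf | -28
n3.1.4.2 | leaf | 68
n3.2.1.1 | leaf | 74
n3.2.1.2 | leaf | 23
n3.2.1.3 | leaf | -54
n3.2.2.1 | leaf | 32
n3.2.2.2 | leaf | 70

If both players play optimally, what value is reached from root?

n1.1.1 (White): max(99, 3, 80, 97) = 99
n1.1.2 (White): max(9, 5) = 9
n1.1 (Black): min(99, 9) = 9
n1.2.1 (White): max(83, -64, -19, -90) = 83
n1.2.2 (White): max(98, 0) = 98
n1.2 (Black): min(83, 98) = 83
n1.3.1 (White): max(62, 39, -94, 76) = 76
n1.3.2 (White): max(-96, -44, -97, 95) = 95
n1.3.3 (White): max(9, 67) = 67
n1.3.4 (White): max(-96, -64) = -64
n1.3 (Black): min(76, 95, 67, -64) = -64
n1 (White): max(9, 83, -64) = 83
n2.1.1 (White): max(-94, -46, 55) = 55
n2.1.2 (White): max(48, -14) = 48
n2.1.3 (White): max(74, 35) = 74
n2.1 (Black): min(55, 48, 74) = 48
n2.2.1 (White): max(-52, 14) = 14
n2.2.2 (White): max(-98, -97, 82) = 82
n2.2.3 (White): max(88, -70, 77) = 88
n2.2 (Black): min(14, 82, 88) = 14
n2 (White): max(48, 14) = 48
n3.1.1 (White): max(-33, 77) = 77
n3.1.2 (White): max(-83, -57) = -57
n3.1.3 (White): max(40, 75) = 75
n3.1.4 (White): max(-28, 68) = 68
n3.1 (Black): min(77, -57, 75, 68) = -57
n3.2.1 (White): max(74, 23, -54) = 74
n3.2.2 (White): max(32, 70) = 70
n3.2 (Black): min(74, 70) = 70
n3 (White): max(-57, 70) = 70
root (Black): min(83, 48, 70) = 48

48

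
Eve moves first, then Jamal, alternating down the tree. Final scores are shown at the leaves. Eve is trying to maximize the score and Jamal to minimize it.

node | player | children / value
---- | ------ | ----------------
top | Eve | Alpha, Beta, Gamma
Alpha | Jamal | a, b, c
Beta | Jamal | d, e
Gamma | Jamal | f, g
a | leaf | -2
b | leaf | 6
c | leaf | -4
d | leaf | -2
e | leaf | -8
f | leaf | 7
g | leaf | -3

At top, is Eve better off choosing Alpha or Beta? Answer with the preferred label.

Alpha

Alpha (Jamal): min(-2, 6, -4) = -4
Beta (Jamal): min(-2, -8) = -8
Eve prefers the higher value; Alpha=-4, Beta=-8. Alpha is better since -4 > -8.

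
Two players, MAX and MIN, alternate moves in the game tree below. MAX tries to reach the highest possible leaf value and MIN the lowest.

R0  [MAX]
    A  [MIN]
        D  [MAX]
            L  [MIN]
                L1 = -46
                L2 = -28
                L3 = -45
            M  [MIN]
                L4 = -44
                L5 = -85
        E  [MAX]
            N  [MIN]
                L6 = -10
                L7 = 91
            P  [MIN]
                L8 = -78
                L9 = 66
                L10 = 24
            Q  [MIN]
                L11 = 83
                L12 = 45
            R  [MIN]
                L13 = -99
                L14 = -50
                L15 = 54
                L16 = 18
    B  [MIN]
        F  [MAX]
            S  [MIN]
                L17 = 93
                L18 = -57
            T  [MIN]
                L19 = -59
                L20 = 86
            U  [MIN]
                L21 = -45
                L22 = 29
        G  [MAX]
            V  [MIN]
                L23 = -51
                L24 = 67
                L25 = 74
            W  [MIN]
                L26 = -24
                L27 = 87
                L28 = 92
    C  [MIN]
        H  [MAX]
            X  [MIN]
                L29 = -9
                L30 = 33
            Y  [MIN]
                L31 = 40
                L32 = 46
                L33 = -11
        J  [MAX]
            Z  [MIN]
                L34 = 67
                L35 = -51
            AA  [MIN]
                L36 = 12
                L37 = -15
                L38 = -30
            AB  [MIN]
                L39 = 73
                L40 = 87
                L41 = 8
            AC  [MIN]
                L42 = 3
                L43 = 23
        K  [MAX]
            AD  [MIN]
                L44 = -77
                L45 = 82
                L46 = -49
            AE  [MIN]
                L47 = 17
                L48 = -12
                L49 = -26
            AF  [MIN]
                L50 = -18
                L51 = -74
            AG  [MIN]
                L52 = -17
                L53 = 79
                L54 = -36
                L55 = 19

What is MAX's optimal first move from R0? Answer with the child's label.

L (MIN): min(-46, -28, -45) = -46
M (MIN): min(-44, -85) = -85
D (MAX): max(-46, -85) = -46
N (MIN): min(-10, 91) = -10
P (MIN): min(-78, 66, 24) = -78
Q (MIN): min(83, 45) = 45
R (MIN): min(-99, -50, 54, 18) = -99
E (MAX): max(-10, -78, 45, -99) = 45
A (MIN): min(-46, 45) = -46
S (MIN): min(93, -57) = -57
T (MIN): min(-59, 86) = -59
U (MIN): min(-45, 29) = -45
F (MAX): max(-57, -59, -45) = -45
V (MIN): min(-51, 67, 74) = -51
W (MIN): min(-24, 87, 92) = -24
G (MAX): max(-51, -24) = -24
B (MIN): min(-45, -24) = -45
X (MIN): min(-9, 33) = -9
Y (MIN): min(40, 46, -11) = -11
H (MAX): max(-9, -11) = -9
Z (MIN): min(67, -51) = -51
AA (MIN): min(12, -15, -30) = -30
AB (MIN): min(73, 87, 8) = 8
AC (MIN): min(3, 23) = 3
J (MAX): max(-51, -30, 8, 3) = 8
AD (MIN): min(-77, 82, -49) = -77
AE (MIN): min(17, -12, -26) = -26
AF (MIN): min(-18, -74) = -74
AG (MIN): min(-17, 79, -36, 19) = -36
K (MAX): max(-77, -26, -74, -36) = -26
C (MIN): min(-9, 8, -26) = -26
R0 (MAX): max(-46, -45, -26) = -26
MAX at R0 wants the highest of {A=-46, B=-45, C=-26}, so chooses C.

C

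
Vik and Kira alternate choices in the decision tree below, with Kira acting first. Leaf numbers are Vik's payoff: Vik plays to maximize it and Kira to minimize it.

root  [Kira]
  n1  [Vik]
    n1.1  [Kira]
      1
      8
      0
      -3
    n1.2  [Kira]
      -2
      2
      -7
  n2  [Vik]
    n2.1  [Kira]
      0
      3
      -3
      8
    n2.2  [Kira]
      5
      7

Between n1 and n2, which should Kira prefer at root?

n1

n1.1 (Kira): min(1, 8, 0, -3) = -3
n1.2 (Kira): min(-2, 2, -7) = -7
n1 (Vik): max(-3, -7) = -3
n2.1 (Kira): min(0, 3, -3, 8) = -3
n2.2 (Kira): min(5, 7) = 5
n2 (Vik): max(-3, 5) = 5
Kira prefers the lower value; n1=-3, n2=5. n1 is better since -3 < 5.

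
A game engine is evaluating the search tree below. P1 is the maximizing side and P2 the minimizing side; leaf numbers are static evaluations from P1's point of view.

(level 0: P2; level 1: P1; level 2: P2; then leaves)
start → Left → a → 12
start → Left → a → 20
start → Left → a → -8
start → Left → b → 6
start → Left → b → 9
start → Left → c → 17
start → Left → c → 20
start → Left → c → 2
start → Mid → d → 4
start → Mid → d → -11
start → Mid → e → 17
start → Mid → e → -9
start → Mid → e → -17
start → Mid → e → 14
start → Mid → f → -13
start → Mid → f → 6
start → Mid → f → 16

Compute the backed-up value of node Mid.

d (P2): min(4, -11) = -11
e (P2): min(17, -9, -17, 14) = -17
f (P2): min(-13, 6, 16) = -13
Mid (P1): max(-11, -17, -13) = -11

-11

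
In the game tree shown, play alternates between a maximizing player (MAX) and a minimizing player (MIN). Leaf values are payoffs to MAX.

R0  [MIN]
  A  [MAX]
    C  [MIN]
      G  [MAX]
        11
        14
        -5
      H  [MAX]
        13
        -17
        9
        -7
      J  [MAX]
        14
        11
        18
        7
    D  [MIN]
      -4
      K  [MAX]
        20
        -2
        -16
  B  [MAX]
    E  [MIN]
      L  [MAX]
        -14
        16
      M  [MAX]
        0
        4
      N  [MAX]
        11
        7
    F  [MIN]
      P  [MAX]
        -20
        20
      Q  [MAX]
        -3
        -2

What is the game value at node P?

P (MAX): max(-20, 20) = 20

20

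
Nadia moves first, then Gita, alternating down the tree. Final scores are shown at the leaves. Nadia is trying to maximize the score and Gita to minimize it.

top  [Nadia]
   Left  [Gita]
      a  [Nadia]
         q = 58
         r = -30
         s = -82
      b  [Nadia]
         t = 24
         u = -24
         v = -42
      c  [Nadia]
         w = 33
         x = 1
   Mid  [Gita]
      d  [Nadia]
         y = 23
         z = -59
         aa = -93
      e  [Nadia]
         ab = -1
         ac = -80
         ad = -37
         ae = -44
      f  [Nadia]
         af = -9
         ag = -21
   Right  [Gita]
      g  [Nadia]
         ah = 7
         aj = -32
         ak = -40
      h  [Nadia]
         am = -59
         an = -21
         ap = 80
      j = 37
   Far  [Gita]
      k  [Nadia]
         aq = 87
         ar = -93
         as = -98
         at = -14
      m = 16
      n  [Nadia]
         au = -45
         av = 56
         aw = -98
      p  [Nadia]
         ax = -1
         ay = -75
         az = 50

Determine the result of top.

a (Nadia): max(58, -30, -82) = 58
b (Nadia): max(24, -24, -42) = 24
c (Nadia): max(33, 1) = 33
Left (Gita): min(58, 24, 33) = 24
d (Nadia): max(23, -59, -93) = 23
e (Nadia): max(-1, -80, -37, -44) = -1
f (Nadia): max(-9, -21) = -9
Mid (Gita): min(23, -1, -9) = -9
g (Nadia): max(7, -32, -40) = 7
h (Nadia): max(-59, -21, 80) = 80
Right (Gita): min(7, 80, 37) = 7
k (Nadia): max(87, -93, -98, -14) = 87
n (Nadia): max(-45, 56, -98) = 56
p (Nadia): max(-1, -75, 50) = 50
Far (Gita): min(87, 16, 56, 50) = 16
top (Nadia): max(24, -9, 7, 16) = 24

24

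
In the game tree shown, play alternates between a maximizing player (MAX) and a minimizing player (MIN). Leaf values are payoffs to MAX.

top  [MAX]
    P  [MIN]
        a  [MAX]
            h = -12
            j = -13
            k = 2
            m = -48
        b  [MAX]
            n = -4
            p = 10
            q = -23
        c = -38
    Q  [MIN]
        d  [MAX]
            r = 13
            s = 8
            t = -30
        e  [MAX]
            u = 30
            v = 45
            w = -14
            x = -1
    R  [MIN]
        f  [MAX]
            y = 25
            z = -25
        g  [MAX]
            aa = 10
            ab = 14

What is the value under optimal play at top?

14

a (MAX): max(-12, -13, 2, -48) = 2
b (MAX): max(-4, 10, -23) = 10
P (MIN): min(2, 10, -38) = -38
d (MAX): max(13, 8, -30) = 13
e (MAX): max(30, 45, -14, -1) = 45
Q (MIN): min(13, 45) = 13
f (MAX): max(25, -25) = 25
g (MAX): max(10, 14) = 14
R (MIN): min(25, 14) = 14
top (MAX): max(-38, 13, 14) = 14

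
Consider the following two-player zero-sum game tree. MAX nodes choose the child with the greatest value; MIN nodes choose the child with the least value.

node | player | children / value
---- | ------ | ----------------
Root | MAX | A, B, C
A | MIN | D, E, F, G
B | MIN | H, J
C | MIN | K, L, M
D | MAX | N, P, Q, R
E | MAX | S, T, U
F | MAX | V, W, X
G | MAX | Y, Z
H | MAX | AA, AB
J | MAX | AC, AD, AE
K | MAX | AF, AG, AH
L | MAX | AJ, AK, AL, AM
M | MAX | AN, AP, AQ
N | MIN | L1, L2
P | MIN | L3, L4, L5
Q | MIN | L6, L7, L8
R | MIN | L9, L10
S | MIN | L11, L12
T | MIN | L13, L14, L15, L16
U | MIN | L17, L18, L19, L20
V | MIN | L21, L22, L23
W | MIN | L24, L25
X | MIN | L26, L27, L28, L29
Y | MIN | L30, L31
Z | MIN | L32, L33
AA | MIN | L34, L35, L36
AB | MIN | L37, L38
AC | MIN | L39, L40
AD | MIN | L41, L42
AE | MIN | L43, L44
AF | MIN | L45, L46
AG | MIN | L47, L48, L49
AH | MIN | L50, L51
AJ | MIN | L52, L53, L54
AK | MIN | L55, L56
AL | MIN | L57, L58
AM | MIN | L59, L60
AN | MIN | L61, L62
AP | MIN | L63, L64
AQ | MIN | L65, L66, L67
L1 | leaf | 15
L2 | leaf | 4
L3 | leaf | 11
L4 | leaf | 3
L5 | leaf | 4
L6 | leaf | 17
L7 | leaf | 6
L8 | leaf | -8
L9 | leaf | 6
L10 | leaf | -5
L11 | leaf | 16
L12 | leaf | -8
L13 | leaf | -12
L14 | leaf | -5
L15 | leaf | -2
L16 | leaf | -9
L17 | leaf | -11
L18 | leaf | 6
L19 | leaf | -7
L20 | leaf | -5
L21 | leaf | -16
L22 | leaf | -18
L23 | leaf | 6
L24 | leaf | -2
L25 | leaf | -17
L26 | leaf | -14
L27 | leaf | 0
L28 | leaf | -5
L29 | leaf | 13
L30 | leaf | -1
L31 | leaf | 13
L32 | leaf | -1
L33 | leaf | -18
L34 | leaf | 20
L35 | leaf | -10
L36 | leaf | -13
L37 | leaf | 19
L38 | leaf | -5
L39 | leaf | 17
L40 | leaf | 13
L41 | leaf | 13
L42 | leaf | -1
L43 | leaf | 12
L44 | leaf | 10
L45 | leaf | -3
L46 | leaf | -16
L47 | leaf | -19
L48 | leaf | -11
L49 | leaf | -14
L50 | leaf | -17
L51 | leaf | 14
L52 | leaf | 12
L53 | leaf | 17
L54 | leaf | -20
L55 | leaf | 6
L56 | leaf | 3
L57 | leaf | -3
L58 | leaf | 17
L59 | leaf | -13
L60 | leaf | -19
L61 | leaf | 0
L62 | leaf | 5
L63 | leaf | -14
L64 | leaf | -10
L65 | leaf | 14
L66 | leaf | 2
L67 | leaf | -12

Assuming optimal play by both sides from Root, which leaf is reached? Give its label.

N (MIN): min(15, 4) = 4
P (MIN): min(11, 3, 4) = 3
Q (MIN): min(17, 6, -8) = -8
R (MIN): min(6, -5) = -5
D (MAX): max(4, 3, -8, -5) = 4
S (MIN): min(16, -8) = -8
T (MIN): min(-12, -5, -2, -9) = -12
U (MIN): min(-11, 6, -7, -5) = -11
E (MAX): max(-8, -12, -11) = -8
V (MIN): min(-16, -18, 6) = -18
W (MIN): min(-2, -17) = -17
X (MIN): min(-14, 0, -5, 13) = -14
F (MAX): max(-18, -17, -14) = -14
Y (MIN): min(-1, 13) = -1
Z (MIN): min(-1, -18) = -18
G (MAX): max(-1, -18) = -1
A (MIN): min(4, -8, -14, -1) = -14
AA (MIN): min(20, -10, -13) = -13
AB (MIN): min(19, -5) = -5
H (MAX): max(-13, -5) = -5
AC (MIN): min(17, 13) = 13
AD (MIN): min(13, -1) = -1
AE (MIN): min(12, 10) = 10
J (MAX): max(13, -1, 10) = 13
B (MIN): min(-5, 13) = -5
AF (MIN): min(-3, -16) = -16
AG (MIN): min(-19, -11, -14) = -19
AH (MIN): min(-17, 14) = -17
K (MAX): max(-16, -19, -17) = -16
AJ (MIN): min(12, 17, -20) = -20
AK (MIN): min(6, 3) = 3
AL (MIN): min(-3, 17) = -3
AM (MIN): min(-13, -19) = -19
L (MAX): max(-20, 3, -3, -19) = 3
AN (MIN): min(0, 5) = 0
AP (MIN): min(-14, -10) = -14
AQ (MIN): min(14, 2, -12) = -12
M (MAX): max(0, -14, -12) = 0
C (MIN): min(-16, 3, 0) = -16
Root (MAX): max(-14, -5, -16) = -5
At Root, MAX picks B (highest: -5).
At B, MIN picks H (lowest: -5).
At H, MAX picks AB (highest: -5).
At AB, MIN picks L38 (lowest: -5).
Terminal value -5.

L38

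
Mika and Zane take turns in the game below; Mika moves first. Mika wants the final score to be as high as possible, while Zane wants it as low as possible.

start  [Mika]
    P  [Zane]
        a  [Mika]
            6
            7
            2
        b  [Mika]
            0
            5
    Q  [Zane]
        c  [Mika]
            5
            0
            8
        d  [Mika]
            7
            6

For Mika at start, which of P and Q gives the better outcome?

a (Mika): max(6, 7, 2) = 7
b (Mika): max(0, 5) = 5
P (Zane): min(7, 5) = 5
c (Mika): max(5, 0, 8) = 8
d (Mika): max(7, 6) = 7
Q (Zane): min(8, 7) = 7
Mika prefers the higher value; P=5, Q=7. Q is better since 7 > 5.

Q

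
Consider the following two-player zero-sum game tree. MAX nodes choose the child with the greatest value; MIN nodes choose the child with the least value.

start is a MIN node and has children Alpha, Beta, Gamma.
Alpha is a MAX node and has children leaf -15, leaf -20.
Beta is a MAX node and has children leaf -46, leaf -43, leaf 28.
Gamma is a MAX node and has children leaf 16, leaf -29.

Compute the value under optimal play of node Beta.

Beta (MAX): max(-46, -43, 28) = 28

28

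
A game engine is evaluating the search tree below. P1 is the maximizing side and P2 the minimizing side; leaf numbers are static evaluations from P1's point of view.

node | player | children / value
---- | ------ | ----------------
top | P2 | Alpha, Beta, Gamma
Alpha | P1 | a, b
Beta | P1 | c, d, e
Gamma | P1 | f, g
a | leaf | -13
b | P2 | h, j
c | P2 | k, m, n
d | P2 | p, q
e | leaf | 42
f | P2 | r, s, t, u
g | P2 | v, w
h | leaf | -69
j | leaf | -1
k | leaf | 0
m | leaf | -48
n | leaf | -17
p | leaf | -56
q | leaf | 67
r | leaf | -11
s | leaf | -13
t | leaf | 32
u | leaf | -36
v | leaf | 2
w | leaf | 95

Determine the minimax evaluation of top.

b (P2): min(-69, -1) = -69
Alpha (P1): max(-13, -69) = -13
c (P2): min(0, -48, -17) = -48
d (P2): min(-56, 67) = -56
Beta (P1): max(-48, -56, 42) = 42
f (P2): min(-11, -13, 32, -36) = -36
g (P2): min(2, 95) = 2
Gamma (P1): max(-36, 2) = 2
top (P2): min(-13, 42, 2) = -13

-13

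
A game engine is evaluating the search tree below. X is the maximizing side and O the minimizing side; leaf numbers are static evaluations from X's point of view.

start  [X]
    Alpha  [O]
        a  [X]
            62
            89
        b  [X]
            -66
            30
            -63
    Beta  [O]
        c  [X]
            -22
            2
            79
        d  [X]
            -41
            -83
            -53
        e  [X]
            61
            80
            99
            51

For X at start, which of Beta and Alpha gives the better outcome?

Alpha

c (X): max(-22, 2, 79) = 79
d (X): max(-41, -83, -53) = -41
e (X): max(61, 80, 99, 51) = 99
Beta (O): min(79, -41, 99) = -41
a (X): max(62, 89) = 89
b (X): max(-66, 30, -63) = 30
Alpha (O): min(89, 30) = 30
X prefers the higher value; Beta=-41, Alpha=30. Alpha is better since 30 > -41.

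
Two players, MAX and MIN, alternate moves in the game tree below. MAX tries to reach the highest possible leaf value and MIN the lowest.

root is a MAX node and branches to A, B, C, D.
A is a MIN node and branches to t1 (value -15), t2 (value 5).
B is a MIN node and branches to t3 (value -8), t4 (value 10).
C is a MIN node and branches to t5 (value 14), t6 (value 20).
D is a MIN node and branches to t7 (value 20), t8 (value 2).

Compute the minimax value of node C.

14

C (MIN): min(14, 20) = 14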